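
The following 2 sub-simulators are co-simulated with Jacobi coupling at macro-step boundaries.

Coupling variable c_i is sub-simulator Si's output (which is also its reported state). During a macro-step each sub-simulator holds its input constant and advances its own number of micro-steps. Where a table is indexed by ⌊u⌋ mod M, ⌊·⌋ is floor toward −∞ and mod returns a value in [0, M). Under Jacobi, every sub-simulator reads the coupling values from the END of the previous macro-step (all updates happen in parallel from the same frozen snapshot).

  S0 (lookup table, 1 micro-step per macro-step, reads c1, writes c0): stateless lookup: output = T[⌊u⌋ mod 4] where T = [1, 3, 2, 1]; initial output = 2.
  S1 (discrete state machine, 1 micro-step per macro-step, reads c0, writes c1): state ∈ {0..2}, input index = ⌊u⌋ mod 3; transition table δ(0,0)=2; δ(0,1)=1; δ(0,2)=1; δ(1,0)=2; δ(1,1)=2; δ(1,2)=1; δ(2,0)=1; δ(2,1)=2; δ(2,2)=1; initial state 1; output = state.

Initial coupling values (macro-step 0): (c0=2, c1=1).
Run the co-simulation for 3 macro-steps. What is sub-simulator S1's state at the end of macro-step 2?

S1 state at macro-step 2 = 2

macro 1: S0 reads c1=1 → after 1×micro: 3; S1 reads c0=2 → after 1×micro: 1 ⇒ (c0=3, c1=1)
macro 2: S0 reads c1=1 → after 1×micro: 3; S1 reads c0=3 → after 1×micro: 2 ⇒ (c0=3, c1=2)
macro 3: S0 reads c1=2 → after 1×micro: 2; S1 reads c0=3 → after 1×micro: 1 ⇒ (c0=2, c1=1)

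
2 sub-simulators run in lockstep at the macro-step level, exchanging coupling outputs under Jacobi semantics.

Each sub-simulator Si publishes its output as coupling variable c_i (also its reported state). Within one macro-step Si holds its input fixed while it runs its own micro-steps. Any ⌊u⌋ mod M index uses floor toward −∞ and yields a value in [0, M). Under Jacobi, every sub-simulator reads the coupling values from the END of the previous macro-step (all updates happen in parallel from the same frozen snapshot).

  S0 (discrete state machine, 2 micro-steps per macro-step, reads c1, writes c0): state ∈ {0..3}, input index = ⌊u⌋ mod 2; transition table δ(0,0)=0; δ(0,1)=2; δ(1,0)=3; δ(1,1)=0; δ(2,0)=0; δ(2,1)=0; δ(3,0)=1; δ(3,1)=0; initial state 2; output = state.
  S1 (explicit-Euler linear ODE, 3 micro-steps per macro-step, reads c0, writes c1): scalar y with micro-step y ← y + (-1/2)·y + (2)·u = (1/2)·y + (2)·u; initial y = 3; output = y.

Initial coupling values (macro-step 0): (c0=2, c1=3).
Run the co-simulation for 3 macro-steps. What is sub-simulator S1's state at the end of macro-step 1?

S1 state at macro-step 1 = 59/8

macro 1: S0 reads c1=3 → after 2×micro: 2; S1 reads c0=2 → after 3×micro: 59/8 ⇒ (c0=2, c1=59/8)
macro 2: S0 reads c1=59/8 → after 2×micro: 2; S1 reads c0=2 → after 3×micro: 507/64 ⇒ (c0=2, c1=507/64)
macro 3: S0 reads c1=507/64 → after 2×micro: 2; S1 reads c0=2 → after 3×micro: 4091/512 ⇒ (c0=2, c1=4091/512)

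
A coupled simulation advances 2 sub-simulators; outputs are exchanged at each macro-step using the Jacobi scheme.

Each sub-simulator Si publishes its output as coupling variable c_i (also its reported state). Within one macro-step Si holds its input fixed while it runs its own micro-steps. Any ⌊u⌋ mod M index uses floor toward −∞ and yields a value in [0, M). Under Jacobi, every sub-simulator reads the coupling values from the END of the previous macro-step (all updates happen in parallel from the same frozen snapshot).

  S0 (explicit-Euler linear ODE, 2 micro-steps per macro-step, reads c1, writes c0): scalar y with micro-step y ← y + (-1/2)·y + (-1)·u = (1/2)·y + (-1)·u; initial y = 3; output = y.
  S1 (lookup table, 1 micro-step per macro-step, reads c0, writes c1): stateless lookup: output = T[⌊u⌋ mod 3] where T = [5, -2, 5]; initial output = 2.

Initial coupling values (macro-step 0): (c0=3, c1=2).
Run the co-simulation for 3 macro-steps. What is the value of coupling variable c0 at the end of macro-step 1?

macro 1: S0 reads c1=2 → after 2×micro: -9/4; S1 reads c0=3 → after 1×micro: 5 ⇒ (c0=-9/4, c1=5)
macro 2: S0 reads c1=5 → after 2×micro: -129/16; S1 reads c0=-9/4 → after 1×micro: 5 ⇒ (c0=-129/16, c1=5)
macro 3: S0 reads c1=5 → after 2×micro: -609/64; S1 reads c0=-129/16 → after 1×micro: 5 ⇒ (c0=-609/64, c1=5)

c0 at macro-step 1 = -9/4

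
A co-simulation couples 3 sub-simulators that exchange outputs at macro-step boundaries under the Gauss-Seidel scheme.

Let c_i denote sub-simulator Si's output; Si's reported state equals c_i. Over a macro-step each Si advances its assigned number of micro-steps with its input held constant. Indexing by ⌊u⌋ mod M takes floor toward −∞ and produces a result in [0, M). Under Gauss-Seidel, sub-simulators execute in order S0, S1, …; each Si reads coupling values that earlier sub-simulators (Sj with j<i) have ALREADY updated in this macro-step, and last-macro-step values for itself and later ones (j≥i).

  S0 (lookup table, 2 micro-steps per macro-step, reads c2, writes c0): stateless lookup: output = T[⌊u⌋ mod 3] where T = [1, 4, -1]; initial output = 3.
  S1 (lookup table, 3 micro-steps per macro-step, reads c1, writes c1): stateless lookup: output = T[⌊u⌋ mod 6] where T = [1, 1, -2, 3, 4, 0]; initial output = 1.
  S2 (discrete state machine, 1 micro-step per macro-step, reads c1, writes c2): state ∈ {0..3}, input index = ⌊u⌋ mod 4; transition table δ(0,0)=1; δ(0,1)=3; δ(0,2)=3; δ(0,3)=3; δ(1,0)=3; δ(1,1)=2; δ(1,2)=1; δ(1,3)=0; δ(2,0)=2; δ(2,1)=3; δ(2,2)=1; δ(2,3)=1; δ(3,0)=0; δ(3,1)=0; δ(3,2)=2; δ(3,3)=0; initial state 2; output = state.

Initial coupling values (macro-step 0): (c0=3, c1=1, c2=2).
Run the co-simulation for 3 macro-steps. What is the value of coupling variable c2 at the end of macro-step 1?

c2 at macro-step 1 = 3

macro 1: S0 reads c2=2 → after 2×micro: -1; S1 reads c1=1 → after 3×micro: 1; S2 reads c1=1 → after 1×micro: 3 ⇒ (c0=-1, c1=1, c2=3)
macro 2: S0 reads c2=3 → after 2×micro: 1; S1 reads c1=1 → after 3×micro: 1; S2 reads c1=1 → after 1×micro: 0 ⇒ (c0=1, c1=1, c2=0)
macro 3: S0 reads c2=0 → after 2×micro: 1; S1 reads c1=1 → after 3×micro: 1; S2 reads c1=1 → after 1×micro: 3 ⇒ (c0=1, c1=1, c2=3)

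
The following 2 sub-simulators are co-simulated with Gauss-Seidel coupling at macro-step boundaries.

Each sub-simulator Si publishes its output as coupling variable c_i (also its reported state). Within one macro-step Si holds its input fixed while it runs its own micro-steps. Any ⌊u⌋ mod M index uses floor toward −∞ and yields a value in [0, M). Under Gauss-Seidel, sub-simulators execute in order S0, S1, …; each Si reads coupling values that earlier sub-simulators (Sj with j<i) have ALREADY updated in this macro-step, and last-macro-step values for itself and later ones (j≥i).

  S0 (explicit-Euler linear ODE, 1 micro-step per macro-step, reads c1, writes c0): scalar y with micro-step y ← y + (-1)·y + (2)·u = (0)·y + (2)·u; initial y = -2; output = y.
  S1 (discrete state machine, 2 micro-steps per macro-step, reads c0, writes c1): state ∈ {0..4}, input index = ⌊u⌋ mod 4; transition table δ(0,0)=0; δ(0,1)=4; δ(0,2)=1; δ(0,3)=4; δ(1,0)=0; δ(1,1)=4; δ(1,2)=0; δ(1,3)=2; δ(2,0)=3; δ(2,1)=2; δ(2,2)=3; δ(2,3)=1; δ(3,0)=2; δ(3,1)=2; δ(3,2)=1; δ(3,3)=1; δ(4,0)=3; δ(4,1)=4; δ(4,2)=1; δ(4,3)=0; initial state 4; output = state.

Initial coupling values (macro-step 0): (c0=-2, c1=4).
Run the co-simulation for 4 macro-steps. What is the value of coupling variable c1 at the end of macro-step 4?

c1 at macro-step 4 = 2

macro 1: S0 reads c1=4 → after 1×micro: 8; S1 reads c0=8 → after 2×micro: 2 ⇒ (c0=8, c1=2)
macro 2: S0 reads c1=2 → after 1×micro: 4; S1 reads c0=4 → after 2×micro: 2 ⇒ (c0=4, c1=2)
macro 3: S0 reads c1=2 → after 1×micro: 4; S1 reads c0=4 → after 2×micro: 2 ⇒ (c0=4, c1=2)
macro 4: S0 reads c1=2 → after 1×micro: 4; S1 reads c0=4 → after 2×micro: 2 ⇒ (c0=4, c1=2)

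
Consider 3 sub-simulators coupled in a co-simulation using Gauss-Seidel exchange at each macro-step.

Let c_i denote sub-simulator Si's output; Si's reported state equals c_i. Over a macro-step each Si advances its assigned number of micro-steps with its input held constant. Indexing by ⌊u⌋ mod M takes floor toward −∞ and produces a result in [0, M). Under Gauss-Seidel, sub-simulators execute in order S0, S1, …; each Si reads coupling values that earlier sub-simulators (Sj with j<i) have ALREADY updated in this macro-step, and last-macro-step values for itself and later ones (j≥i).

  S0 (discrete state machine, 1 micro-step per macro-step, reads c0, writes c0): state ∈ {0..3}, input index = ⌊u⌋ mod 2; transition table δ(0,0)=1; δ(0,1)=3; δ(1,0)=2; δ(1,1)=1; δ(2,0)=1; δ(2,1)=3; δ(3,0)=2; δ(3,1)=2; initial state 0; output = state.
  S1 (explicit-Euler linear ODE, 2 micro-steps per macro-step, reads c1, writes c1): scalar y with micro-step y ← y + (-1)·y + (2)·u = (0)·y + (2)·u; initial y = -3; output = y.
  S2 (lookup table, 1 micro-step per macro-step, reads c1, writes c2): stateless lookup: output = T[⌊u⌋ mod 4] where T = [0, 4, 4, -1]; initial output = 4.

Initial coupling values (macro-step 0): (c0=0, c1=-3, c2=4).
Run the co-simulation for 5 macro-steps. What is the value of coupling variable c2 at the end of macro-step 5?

macro 1: S0 reads c0=0 → after 1×micro: 1; S1 reads c1=-3 → after 2×micro: -6; S2 reads c1=-6 → after 1×micro: 4 ⇒ (c0=1, c1=-6, c2=4)
macro 2: S0 reads c0=1 → after 1×micro: 1; S1 reads c1=-6 → after 2×micro: -12; S2 reads c1=-12 → after 1×micro: 0 ⇒ (c0=1, c1=-12, c2=0)
macro 3: S0 reads c0=1 → after 1×micro: 1; S1 reads c1=-12 → after 2×micro: -24; S2 reads c1=-24 → after 1×micro: 0 ⇒ (c0=1, c1=-24, c2=0)
macro 4: S0 reads c0=1 → after 1×micro: 1; S1 reads c1=-24 → after 2×micro: -48; S2 reads c1=-48 → after 1×micro: 0 ⇒ (c0=1, c1=-48, c2=0)
macro 5: S0 reads c0=1 → after 1×micro: 1; S1 reads c1=-48 → after 2×micro: -96; S2 reads c1=-96 → after 1×micro: 0 ⇒ (c0=1, c1=-96, c2=0)

c2 at macro-step 5 = 0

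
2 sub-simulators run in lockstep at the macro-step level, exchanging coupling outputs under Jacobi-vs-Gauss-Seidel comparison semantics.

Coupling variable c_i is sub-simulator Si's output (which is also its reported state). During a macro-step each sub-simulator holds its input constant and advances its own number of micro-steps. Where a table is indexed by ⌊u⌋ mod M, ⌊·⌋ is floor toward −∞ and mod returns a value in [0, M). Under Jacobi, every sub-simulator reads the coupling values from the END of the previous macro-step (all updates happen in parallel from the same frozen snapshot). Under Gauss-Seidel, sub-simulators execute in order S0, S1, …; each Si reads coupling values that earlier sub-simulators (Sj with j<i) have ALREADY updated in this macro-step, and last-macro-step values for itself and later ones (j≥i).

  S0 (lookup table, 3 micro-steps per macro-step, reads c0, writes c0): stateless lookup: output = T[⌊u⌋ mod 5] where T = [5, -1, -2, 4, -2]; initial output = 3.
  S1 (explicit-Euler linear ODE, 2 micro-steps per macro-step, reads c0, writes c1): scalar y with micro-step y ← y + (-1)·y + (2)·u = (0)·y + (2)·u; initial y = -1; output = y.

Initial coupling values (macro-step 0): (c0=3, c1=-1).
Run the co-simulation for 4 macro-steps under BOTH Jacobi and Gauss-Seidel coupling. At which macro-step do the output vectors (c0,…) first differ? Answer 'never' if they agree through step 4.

first divergence at macro-step: 1

[Jacobi] macro 1: S0 reads c0=3 → after 3×micro: 4; S1 reads c0=3 → after 2×micro: 6 ⇒ (c0=4, c1=6)
[Jacobi] macro 2: S0 reads c0=4 → after 3×micro: -2; S1 reads c0=4 → after 2×micro: 8 ⇒ (c0=-2, c1=8)
[Jacobi] macro 3: S0 reads c0=-2 → after 3×micro: 4; S1 reads c0=-2 → after 2×micro: -4 ⇒ (c0=4, c1=-4)
[Jacobi] macro 4: S0 reads c0=4 → after 3×micro: -2; S1 reads c0=4 → after 2×micro: 8 ⇒ (c0=-2, c1=8)
[Gauss-Seidel] macro 1: S0 reads c0=3 → after 3×micro: 4; S1 reads c0=4 → after 2×micro: 8 ⇒ (c0=4, c1=8)
[Gauss-Seidel] macro 2: S0 reads c0=4 → after 3×micro: -2; S1 reads c0=-2 → after 2×micro: -4 ⇒ (c0=-2, c1=-4)
[Gauss-Seidel] macro 3: S0 reads c0=-2 → after 3×micro: 4; S1 reads c0=4 → after 2×micro: 8 ⇒ (c0=4, c1=8)
[Gauss-Seidel] macro 4: S0 reads c0=4 → after 3×micro: -2; S1 reads c0=-2 → after 2×micro: -4 ⇒ (c0=-2, c1=-4)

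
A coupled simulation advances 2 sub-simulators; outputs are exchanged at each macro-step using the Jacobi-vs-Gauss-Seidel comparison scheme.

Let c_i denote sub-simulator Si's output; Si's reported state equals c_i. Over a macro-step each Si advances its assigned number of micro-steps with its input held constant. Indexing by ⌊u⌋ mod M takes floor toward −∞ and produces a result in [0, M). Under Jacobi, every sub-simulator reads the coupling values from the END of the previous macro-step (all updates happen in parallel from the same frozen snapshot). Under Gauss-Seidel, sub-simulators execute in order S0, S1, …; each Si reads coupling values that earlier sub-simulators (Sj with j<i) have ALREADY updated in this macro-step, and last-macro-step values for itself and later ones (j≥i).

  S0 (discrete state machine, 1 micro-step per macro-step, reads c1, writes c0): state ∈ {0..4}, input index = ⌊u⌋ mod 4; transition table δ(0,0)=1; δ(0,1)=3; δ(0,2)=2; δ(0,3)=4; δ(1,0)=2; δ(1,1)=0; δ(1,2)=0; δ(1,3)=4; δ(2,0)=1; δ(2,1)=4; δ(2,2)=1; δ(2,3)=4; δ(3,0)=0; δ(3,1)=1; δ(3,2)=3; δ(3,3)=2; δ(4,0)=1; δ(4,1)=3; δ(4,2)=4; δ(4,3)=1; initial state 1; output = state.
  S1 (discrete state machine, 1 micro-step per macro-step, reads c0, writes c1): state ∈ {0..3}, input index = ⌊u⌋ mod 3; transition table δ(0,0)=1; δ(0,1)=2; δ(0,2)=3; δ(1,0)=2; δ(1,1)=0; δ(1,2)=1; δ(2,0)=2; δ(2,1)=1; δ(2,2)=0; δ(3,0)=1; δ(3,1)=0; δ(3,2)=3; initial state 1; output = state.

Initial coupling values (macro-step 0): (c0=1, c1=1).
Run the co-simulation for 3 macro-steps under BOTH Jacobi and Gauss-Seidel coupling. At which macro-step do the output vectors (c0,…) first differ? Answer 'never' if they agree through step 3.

[Jacobi] macro 1: S0 reads c1=1 → after 1×micro: 0; S1 reads c0=1 → after 1×micro: 0 ⇒ (c0=0, c1=0)
[Jacobi] macro 2: S0 reads c1=0 → after 1×micro: 1; S1 reads c0=0 → after 1×micro: 1 ⇒ (c0=1, c1=1)
[Jacobi] macro 3: S0 reads c1=1 → after 1×micro: 0; S1 reads c0=1 → after 1×micro: 0 ⇒ (c0=0, c1=0)
[Gauss-Seidel] macro 1: S0 reads c1=1 → after 1×micro: 0; S1 reads c0=0 → after 1×micro: 2 ⇒ (c0=0, c1=2)
[Gauss-Seidel] macro 2: S0 reads c1=2 → after 1×micro: 2; S1 reads c0=2 → after 1×micro: 0 ⇒ (c0=2, c1=0)
[Gauss-Seidel] macro 3: S0 reads c1=0 → after 1×micro: 1; S1 reads c0=1 → after 1×micro: 2 ⇒ (c0=1, c1=2)

first divergence at macro-step: 1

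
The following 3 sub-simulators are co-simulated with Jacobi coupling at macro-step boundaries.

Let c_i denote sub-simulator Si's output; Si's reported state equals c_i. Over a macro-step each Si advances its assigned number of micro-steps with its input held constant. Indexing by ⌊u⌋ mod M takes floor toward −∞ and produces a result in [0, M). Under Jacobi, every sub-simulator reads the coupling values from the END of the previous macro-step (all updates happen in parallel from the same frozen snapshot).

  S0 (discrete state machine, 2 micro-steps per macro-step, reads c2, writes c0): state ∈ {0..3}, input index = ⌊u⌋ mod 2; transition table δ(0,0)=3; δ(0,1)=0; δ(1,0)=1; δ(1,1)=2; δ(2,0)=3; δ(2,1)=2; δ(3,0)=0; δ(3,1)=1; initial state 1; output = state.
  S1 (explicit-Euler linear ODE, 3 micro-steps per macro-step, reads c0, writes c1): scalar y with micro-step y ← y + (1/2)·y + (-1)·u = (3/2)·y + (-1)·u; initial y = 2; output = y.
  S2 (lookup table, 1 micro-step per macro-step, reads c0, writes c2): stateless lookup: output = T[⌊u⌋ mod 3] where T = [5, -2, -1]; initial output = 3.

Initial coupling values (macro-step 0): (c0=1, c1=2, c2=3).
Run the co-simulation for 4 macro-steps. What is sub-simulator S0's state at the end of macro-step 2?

macro 1: S0 reads c2=3 → after 2×micro: 2; S1 reads c0=1 → after 3×micro: 2; S2 reads c0=1 → after 1×micro: -2 ⇒ (c0=2, c1=2, c2=-2)
macro 2: S0 reads c2=-2 → after 2×micro: 0; S1 reads c0=2 → after 3×micro: -11/4; S2 reads c0=2 → after 1×micro: -1 ⇒ (c0=0, c1=-11/4, c2=-1)
macro 3: S0 reads c2=-1 → after 2×micro: 0; S1 reads c0=0 → after 3×micro: -297/32; S2 reads c0=0 → after 1×micro: 5 ⇒ (c0=0, c1=-297/32, c2=5)
macro 4: S0 reads c2=5 → after 2×micro: 0; S1 reads c0=0 → after 3×micro: -8019/256; S2 reads c0=0 → after 1×micro: 5 ⇒ (c0=0, c1=-8019/256, c2=5)

S0 state at macro-step 2 = 0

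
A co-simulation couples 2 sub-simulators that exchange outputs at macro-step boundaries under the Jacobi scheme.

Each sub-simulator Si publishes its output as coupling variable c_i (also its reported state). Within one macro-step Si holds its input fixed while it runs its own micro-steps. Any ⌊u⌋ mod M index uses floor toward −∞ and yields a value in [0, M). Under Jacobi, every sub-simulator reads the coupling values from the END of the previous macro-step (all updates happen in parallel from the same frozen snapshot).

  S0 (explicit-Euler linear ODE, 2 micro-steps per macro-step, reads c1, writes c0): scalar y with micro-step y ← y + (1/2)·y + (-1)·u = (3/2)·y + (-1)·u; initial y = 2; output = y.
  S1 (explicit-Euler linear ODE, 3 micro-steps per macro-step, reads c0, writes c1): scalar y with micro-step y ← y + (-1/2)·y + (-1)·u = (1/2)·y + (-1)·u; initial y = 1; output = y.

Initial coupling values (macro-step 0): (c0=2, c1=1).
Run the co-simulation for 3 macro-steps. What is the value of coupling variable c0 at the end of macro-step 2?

c0 at macro-step 2 = 207/16

macro 1: S0 reads c1=1 → after 2×micro: 2; S1 reads c0=2 → after 3×micro: -27/8 ⇒ (c0=2, c1=-27/8)
macro 2: S0 reads c1=-27/8 → after 2×micro: 207/16; S1 reads c0=2 → after 3×micro: -251/64 ⇒ (c0=207/16, c1=-251/64)
macro 3: S0 reads c1=-251/64 → after 2×micro: 4981/128; S1 reads c0=207/16 → after 3×micro: -11843/512 ⇒ (c0=4981/128, c1=-11843/512)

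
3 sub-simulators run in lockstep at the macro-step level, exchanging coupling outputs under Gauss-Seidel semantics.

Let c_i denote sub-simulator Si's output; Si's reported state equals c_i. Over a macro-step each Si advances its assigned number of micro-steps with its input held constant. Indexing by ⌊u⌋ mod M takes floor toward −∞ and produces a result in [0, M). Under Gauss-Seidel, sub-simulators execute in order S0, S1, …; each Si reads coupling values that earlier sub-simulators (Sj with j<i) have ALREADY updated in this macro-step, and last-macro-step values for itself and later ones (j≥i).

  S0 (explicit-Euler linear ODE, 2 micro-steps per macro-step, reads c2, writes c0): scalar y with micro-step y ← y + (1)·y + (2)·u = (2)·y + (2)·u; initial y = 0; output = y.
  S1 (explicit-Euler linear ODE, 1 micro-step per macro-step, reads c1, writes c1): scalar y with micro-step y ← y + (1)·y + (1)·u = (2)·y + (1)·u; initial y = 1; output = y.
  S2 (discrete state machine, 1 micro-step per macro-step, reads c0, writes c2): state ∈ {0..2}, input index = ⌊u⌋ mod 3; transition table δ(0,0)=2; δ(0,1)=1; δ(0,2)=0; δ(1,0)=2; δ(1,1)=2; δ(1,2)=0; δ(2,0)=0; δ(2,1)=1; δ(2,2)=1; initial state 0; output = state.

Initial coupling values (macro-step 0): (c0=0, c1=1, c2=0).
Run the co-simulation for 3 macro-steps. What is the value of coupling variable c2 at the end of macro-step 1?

macro 1: S0 reads c2=0 → after 2×micro: 0; S1 reads c1=1 → after 1×micro: 3; S2 reads c0=0 → after 1×micro: 2 ⇒ (c0=0, c1=3, c2=2)
macro 2: S0 reads c2=2 → after 2×micro: 12; S1 reads c1=3 → after 1×micro: 9; S2 reads c0=12 → after 1×micro: 0 ⇒ (c0=12, c1=9, c2=0)
macro 3: S0 reads c2=0 → after 2×micro: 48; S1 reads c1=9 → after 1×micro: 27; S2 reads c0=48 → after 1×micro: 2 ⇒ (c0=48, c1=27, c2=2)

c2 at macro-step 1 = 2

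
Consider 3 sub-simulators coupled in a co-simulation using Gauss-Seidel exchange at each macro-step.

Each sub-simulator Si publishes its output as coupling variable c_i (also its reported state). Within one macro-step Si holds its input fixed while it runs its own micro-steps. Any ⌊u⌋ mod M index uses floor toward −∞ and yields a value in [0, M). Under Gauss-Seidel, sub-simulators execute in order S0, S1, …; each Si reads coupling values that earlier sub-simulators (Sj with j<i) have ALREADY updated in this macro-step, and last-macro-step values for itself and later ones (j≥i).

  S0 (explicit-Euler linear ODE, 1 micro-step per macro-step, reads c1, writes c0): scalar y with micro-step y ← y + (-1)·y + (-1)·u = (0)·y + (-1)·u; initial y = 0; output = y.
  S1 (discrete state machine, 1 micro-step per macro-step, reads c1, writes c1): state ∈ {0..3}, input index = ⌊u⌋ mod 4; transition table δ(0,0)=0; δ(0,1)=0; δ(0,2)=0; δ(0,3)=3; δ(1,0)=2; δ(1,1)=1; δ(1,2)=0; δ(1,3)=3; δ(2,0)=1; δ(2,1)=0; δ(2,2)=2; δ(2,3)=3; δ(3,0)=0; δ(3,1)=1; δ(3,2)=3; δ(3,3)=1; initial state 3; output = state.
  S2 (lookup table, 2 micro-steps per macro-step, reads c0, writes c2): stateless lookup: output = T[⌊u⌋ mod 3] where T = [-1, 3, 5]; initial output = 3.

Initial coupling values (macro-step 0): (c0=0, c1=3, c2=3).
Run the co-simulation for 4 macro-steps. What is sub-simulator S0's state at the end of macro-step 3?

macro 1: S0 reads c1=3 → after 1×micro: -3; S1 reads c1=3 → after 1×micro: 1; S2 reads c0=-3 → after 2×micro: -1 ⇒ (c0=-3, c1=1, c2=-1)
macro 2: S0 reads c1=1 → after 1×micro: -1; S1 reads c1=1 → after 1×micro: 1; S2 reads c0=-1 → after 2×micro: 5 ⇒ (c0=-1, c1=1, c2=5)
macro 3: S0 reads c1=1 → after 1×micro: -1; S1 reads c1=1 → after 1×micro: 1; S2 reads c0=-1 → after 2×micro: 5 ⇒ (c0=-1, c1=1, c2=5)
macro 4: S0 reads c1=1 → after 1×micro: -1; S1 reads c1=1 → after 1×micro: 1; S2 reads c0=-1 → after 2×micro: 5 ⇒ (c0=-1, c1=1, c2=5)

S0 state at macro-step 3 = -1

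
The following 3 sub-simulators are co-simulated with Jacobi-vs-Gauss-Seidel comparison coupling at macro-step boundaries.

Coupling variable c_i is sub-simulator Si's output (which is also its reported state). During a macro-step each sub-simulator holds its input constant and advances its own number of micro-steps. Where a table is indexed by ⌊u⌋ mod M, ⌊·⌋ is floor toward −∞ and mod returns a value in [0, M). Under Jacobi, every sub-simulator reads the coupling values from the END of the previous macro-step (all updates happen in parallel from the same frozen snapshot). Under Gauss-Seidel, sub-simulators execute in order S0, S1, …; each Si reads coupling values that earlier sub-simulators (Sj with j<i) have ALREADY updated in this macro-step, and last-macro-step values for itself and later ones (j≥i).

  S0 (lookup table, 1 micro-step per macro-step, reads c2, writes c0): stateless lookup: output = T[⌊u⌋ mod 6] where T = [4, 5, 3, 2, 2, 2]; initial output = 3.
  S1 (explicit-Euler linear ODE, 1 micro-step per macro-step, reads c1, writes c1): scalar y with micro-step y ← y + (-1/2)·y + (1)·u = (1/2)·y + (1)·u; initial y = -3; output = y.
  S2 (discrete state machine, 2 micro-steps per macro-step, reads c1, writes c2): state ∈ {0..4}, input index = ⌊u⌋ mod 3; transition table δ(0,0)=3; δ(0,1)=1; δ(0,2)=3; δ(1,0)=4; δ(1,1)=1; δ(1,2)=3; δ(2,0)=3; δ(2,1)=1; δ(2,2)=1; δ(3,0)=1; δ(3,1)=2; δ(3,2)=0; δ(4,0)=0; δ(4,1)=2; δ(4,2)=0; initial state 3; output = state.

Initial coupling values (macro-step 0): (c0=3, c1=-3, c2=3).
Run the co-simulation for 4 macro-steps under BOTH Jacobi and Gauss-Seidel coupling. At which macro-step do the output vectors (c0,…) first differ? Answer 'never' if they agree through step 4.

first divergence at macro-step: 1

[Jacobi] macro 1: S0 reads c2=3 → after 1×micro: 2; S1 reads c1=-3 → after 1×micro: -9/2; S2 reads c1=-3 → after 2×micro: 4 ⇒ (c0=2, c1=-9/2, c2=4)
[Jacobi] macro 2: S0 reads c2=4 → after 1×micro: 2; S1 reads c1=-9/2 → after 1×micro: -27/4; S2 reads c1=-9/2 → after 2×micro: 1 ⇒ (c0=2, c1=-27/4, c2=1)
[Jacobi] macro 3: S0 reads c2=1 → after 1×micro: 5; S1 reads c1=-27/4 → after 1×micro: -81/8; S2 reads c1=-27/4 → after 2×micro: 0 ⇒ (c0=5, c1=-81/8, c2=0)
[Jacobi] macro 4: S0 reads c2=0 → after 1×micro: 4; S1 reads c1=-81/8 → after 1×micro: -243/16; S2 reads c1=-81/8 → after 2×micro: 1 ⇒ (c0=4, c1=-243/16, c2=1)
[Gauss-Seidel] macro 1: S0 reads c2=3 → after 1×micro: 2; S1 reads c1=-3 → after 1×micro: -9/2; S2 reads c1=-9/2 → after 2×micro: 1 ⇒ (c0=2, c1=-9/2, c2=1)
[Gauss-Seidel] macro 2: S0 reads c2=1 → after 1×micro: 5; S1 reads c1=-9/2 → after 1×micro: -27/4; S2 reads c1=-27/4 → after 2×micro: 0 ⇒ (c0=5, c1=-27/4, c2=0)
[Gauss-Seidel] macro 3: S0 reads c2=0 → after 1×micro: 4; S1 reads c1=-27/4 → after 1×micro: -81/8; S2 reads c1=-81/8 → after 2×micro: 1 ⇒ (c0=4, c1=-81/8, c2=1)
[Gauss-Seidel] macro 4: S0 reads c2=1 → after 1×micro: 5; S1 reads c1=-81/8 → after 1×micro: -243/16; S2 reads c1=-243/16 → after 2×micro: 0 ⇒ (c0=5, c1=-243/16, c2=0)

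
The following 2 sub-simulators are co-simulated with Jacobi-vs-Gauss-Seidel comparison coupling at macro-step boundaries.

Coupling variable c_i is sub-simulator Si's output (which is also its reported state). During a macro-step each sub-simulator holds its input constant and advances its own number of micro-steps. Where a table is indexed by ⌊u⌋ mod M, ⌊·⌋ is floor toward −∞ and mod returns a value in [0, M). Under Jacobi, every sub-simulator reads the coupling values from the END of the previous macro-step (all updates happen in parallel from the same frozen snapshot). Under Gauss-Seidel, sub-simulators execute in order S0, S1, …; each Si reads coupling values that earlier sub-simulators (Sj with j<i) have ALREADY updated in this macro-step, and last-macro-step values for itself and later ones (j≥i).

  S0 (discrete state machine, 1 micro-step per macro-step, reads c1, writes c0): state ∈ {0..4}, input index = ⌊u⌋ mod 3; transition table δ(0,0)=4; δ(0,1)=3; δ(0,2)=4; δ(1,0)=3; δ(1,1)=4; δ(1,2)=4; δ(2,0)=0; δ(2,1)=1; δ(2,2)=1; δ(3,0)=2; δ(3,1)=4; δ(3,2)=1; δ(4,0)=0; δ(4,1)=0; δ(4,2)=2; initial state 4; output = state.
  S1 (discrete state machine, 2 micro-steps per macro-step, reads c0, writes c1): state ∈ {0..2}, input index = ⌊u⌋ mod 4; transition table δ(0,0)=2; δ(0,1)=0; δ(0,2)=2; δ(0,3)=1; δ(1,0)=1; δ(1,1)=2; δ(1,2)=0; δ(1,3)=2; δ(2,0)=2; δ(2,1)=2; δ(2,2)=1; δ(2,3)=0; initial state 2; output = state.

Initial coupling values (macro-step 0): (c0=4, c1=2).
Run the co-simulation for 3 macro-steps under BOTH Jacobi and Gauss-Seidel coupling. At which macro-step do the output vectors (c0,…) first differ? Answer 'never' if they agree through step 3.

[Jacobi] macro 1: S0 reads c1=2 → after 1×micro: 2; S1 reads c0=4 → after 2×micro: 2 ⇒ (c0=2, c1=2)
[Jacobi] macro 2: S0 reads c1=2 → after 1×micro: 1; S1 reads c0=2 → after 2×micro: 0 ⇒ (c0=1, c1=0)
[Jacobi] macro 3: S0 reads c1=0 → after 1×micro: 3; S1 reads c0=1 → after 2×micro: 0 ⇒ (c0=3, c1=0)
[Gauss-Seidel] macro 1: S0 reads c1=2 → after 1×micro: 2; S1 reads c0=2 → after 2×micro: 0 ⇒ (c0=2, c1=0)
[Gauss-Seidel] macro 2: S0 reads c1=0 → after 1×micro: 0; S1 reads c0=0 → after 2×micro: 2 ⇒ (c0=0, c1=2)
[Gauss-Seidel] macro 3: S0 reads c1=2 → after 1×micro: 4; S1 reads c0=4 → after 2×micro: 2 ⇒ (c0=4, c1=2)

first divergence at macro-step: 1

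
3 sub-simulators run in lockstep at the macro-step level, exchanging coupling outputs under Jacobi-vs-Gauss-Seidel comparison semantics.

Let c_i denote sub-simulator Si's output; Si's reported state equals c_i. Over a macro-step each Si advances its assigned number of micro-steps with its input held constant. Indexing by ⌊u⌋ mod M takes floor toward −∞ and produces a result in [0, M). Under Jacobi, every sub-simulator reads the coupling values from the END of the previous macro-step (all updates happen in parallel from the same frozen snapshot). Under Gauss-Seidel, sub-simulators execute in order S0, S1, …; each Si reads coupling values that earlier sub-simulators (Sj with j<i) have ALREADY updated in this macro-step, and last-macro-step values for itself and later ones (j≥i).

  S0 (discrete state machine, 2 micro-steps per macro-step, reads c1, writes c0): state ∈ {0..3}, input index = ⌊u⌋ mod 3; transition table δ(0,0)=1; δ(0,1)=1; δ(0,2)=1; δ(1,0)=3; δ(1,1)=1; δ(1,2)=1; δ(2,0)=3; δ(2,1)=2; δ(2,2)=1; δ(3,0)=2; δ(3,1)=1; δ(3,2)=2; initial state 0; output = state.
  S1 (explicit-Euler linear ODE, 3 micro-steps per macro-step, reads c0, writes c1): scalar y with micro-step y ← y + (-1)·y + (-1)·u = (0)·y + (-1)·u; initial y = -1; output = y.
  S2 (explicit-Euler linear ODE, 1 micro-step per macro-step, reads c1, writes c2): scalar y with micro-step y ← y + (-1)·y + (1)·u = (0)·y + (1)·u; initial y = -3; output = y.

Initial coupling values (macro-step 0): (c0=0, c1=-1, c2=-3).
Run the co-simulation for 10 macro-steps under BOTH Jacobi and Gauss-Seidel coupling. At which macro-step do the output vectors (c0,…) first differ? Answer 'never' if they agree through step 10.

[Jacobi] macro 1: S0 reads c1=-1 → after 2×micro: 1; S1 reads c0=0 → after 3×micro: 0; S2 reads c1=-1 → after 1×micro: -1 ⇒ (c0=1, c1=0, c2=-1)
[Jacobi] macro 2: S0 reads c1=0 → after 2×micro: 2; S1 reads c0=1 → after 3×micro: -1; S2 reads c1=0 → after 1×micro: 0 ⇒ (c0=2, c1=-1, c2=0)
[Jacobi] macro 3: S0 reads c1=-1 → after 2×micro: 1; S1 reads c0=2 → after 3×micro: -2; S2 reads c1=-1 → after 1×micro: -1 ⇒ (c0=1, c1=-2, c2=-1)
[Jacobi] macro 4: S0 reads c1=-2 → after 2×micro: 1; S1 reads c0=1 → after 3×micro: -1; S2 reads c1=-2 → after 1×micro: -2 ⇒ (c0=1, c1=-1, c2=-2)
[Jacobi] macro 5: S0 reads c1=-1 → after 2×micro: 1; S1 reads c0=1 → after 3×micro: -1; S2 reads c1=-1 → after 1×micro: -1 ⇒ (c0=1, c1=-1, c2=-1)
[Jacobi] macro 6: S0 reads c1=-1 → after 2×micro: 1; S1 reads c0=1 → after 3×micro: -1; S2 reads c1=-1 → after 1×micro: -1 ⇒ (c0=1, c1=-1, c2=-1)
[Jacobi] macro 7: S0 reads c1=-1 → after 2×micro: 1; S1 reads c0=1 → after 3×micro: -1; S2 reads c1=-1 → after 1×micro: -1 ⇒ (c0=1, c1=-1, c2=-1)
[Jacobi] macro 8: S0 reads c1=-1 → after 2×micro: 1; S1 reads c0=1 → after 3×micro: -1; S2 reads c1=-1 → after 1×micro: -1 ⇒ (c0=1, c1=-1, c2=-1)
[Jacobi] macro 9: S0 reads c1=-1 → after 2×micro: 1; S1 reads c0=1 → after 3×micro: -1; S2 reads c1=-1 → after 1×micro: -1 ⇒ (c0=1, c1=-1, c2=-1)
[Jacobi] macro 10: S0 reads c1=-1 → after 2×micro: 1; S1 reads c0=1 → after 3×micro: -1; S2 reads c1=-1 → after 1×micro: -1 ⇒ (c0=1, c1=-1, c2=-1)
[Gauss-Seidel] macro 1: S0 reads c1=-1 → after 2×micro: 1; S1 reads c0=1 → after 3×micro: -1; S2 reads c1=-1 → after 1×micro: -1 ⇒ (c0=1, c1=-1, c2=-1)
[Gauss-Seidel] macro 2: S0 reads c1=-1 → after 2×micro: 1; S1 reads c0=1 → after 3×micro: -1; S2 reads c1=-1 → after 1×micro: -1 ⇒ (c0=1, c1=-1, c2=-1)
[Gauss-Seidel] macro 3: S0 reads c1=-1 → after 2×micro: 1; S1 reads c0=1 → after 3×micro: -1; S2 reads c1=-1 → after 1×micro: -1 ⇒ (c0=1, c1=-1, c2=-1)
[Gauss-Seidel] macro 4: S0 reads c1=-1 → after 2×micro: 1; S1 reads c0=1 → after 3×micro: -1; S2 reads c1=-1 → after 1×micro: -1 ⇒ (c0=1, c1=-1, c2=-1)
[Gauss-Seidel] macro 5: S0 reads c1=-1 → after 2×micro: 1; S1 reads c0=1 → after 3×micro: -1; S2 reads c1=-1 → after 1×micro: -1 ⇒ (c0=1, c1=-1, c2=-1)
[Gauss-Seidel] macro 6: S0 reads c1=-1 → after 2×micro: 1; S1 reads c0=1 → after 3×micro: -1; S2 reads c1=-1 → after 1×micro: -1 ⇒ (c0=1, c1=-1, c2=-1)
[Gauss-Seidel] macro 7: S0 reads c1=-1 → after 2×micro: 1; S1 reads c0=1 → after 3×micro: -1; S2 reads c1=-1 → after 1×micro: -1 ⇒ (c0=1, c1=-1, c2=-1)
[Gauss-Seidel] macro 8: S0 reads c1=-1 → after 2×micro: 1; S1 reads c0=1 → after 3×micro: -1; S2 reads c1=-1 → after 1×micro: -1 ⇒ (c0=1, c1=-1, c2=-1)
[Gauss-Seidel] macro 9: S0 reads c1=-1 → after 2×micro: 1; S1 reads c0=1 → after 3×micro: -1; S2 reads c1=-1 → after 1×micro: -1 ⇒ (c0=1, c1=-1, c2=-1)
[Gauss-Seidel] macro 10: S0 reads c1=-1 → after 2×micro: 1; S1 reads c0=1 → after 3×micro: -1; S2 reads c1=-1 → after 1×micro: -1 ⇒ (c0=1, c1=-1, c2=-1)

first divergence at macro-step: 1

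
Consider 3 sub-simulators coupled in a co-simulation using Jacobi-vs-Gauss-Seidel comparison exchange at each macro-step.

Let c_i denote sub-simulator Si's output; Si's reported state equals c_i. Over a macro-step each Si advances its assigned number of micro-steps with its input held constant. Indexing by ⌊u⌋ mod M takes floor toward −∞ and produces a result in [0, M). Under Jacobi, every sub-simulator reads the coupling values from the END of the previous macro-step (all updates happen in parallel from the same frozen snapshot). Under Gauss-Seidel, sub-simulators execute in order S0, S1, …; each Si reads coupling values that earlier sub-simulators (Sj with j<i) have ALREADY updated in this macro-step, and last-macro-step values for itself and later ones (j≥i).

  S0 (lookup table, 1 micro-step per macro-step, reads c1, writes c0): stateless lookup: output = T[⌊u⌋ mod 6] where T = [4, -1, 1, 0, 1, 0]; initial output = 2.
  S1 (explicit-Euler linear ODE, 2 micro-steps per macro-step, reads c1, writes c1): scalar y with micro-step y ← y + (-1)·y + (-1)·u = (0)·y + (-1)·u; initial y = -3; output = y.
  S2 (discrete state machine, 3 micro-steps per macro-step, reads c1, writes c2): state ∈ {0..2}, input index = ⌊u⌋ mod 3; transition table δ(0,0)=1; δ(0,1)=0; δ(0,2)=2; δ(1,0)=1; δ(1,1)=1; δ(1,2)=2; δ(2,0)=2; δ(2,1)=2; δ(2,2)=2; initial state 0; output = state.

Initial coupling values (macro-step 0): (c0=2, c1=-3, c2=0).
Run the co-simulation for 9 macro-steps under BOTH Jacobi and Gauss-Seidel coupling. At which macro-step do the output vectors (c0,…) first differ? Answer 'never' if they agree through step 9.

[Jacobi] macro 1: S0 reads c1=-3 → after 1×micro: 0; S1 reads c1=-3 → after 2×micro: 3; S2 reads c1=-3 → after 3×micro: 1 ⇒ (c0=0, c1=3, c2=1)
[Jacobi] macro 2: S0 reads c1=3 → after 1×micro: 0; S1 reads c1=3 → after 2×micro: -3; S2 reads c1=3 → after 3×micro: 1 ⇒ (c0=0, c1=-3, c2=1)
[Jacobi] macro 3: S0 reads c1=-3 → after 1×micro: 0; S1 reads c1=-3 → after 2×micro: 3; S2 reads c1=-3 → after 3×micro: 1 ⇒ (c0=0, c1=3, c2=1)
[Jacobi] macro 4: S0 reads c1=3 → after 1×micro: 0; S1 reads c1=3 → after 2×micro: -3; S2 reads c1=3 → after 3×micro: 1 ⇒ (c0=0, c1=-3, c2=1)
[Jacobi] macro 5: S0 reads c1=-3 → after 1×micro: 0; S1 reads c1=-3 → after 2×micro: 3; S2 reads c1=-3 → after 3×micro: 1 ⇒ (c0=0, c1=3, c2=1)
[Jacobi] macro 6: S0 reads c1=3 → after 1×micro: 0; S1 reads c1=3 → after 2×micro: -3; S2 reads c1=3 → after 3×micro: 1 ⇒ (c0=0, c1=-3, c2=1)
[Jacobi] macro 7: S0 reads c1=-3 → after 1×micro: 0; S1 reads c1=-3 → after 2×micro: 3; S2 reads c1=-3 → after 3×micro: 1 ⇒ (c0=0, c1=3, c2=1)
[Jacobi] macro 8: S0 reads c1=3 → after 1×micro: 0; S1 reads c1=3 → after 2×micro: -3; S2 reads c1=3 → after 3×micro: 1 ⇒ (c0=0, c1=-3, c2=1)
[Jacobi] macro 9: S0 reads c1=-3 → after 1×micro: 0; S1 reads c1=-3 → after 2×micro: 3; S2 reads c1=-3 → after 3×micro: 1 ⇒ (c0=0, c1=3, c2=1)
[Gauss-Seidel] macro 1: S0 reads c1=-3 → after 1×micro: 0; S1 reads c1=-3 → after 2×micro: 3; S2 reads c1=3 → after 3×micro: 1 ⇒ (c0=0, c1=3, c2=1)
[Gauss-Seidel] macro 2: S0 reads c1=3 → after 1×micro: 0; S1 reads c1=3 → after 2×micro: -3; S2 reads c1=-3 → after 3×micro: 1 ⇒ (c0=0, c1=-3, c2=1)
[Gauss-Seidel] macro 3: S0 reads c1=-3 → after 1×micro: 0; S1 reads c1=-3 → after 2×micro: 3; S2 reads c1=3 → after 3×micro: 1 ⇒ (c0=0, c1=3, c2=1)
[Gauss-Seidel] macro 4: S0 reads c1=3 → after 1×micro: 0; S1 reads c1=3 → after 2×micro: -3; S2 reads c1=-3 → after 3×micro: 1 ⇒ (c0=0, c1=-3, c2=1)
[Gauss-Seidel] macro 5: S0 reads c1=-3 → after 1×micro: 0; S1 reads c1=-3 → after 2×micro: 3; S2 reads c1=3 → after 3×micro: 1 ⇒ (c0=0, c1=3, c2=1)
[Gauss-Seidel] macro 6: S0 reads c1=3 → after 1×micro: 0; S1 reads c1=3 → after 2×micro: -3; S2 reads c1=-3 → after 3×micro: 1 ⇒ (c0=0, c1=-3, c2=1)
[Gauss-Seidel] macro 7: S0 reads c1=-3 → after 1×micro: 0; S1 reads c1=-3 → after 2×micro: 3; S2 reads c1=3 → after 3×micro: 1 ⇒ (c0=0, c1=3, c2=1)
[Gauss-Seidel] macro 8: S0 reads c1=3 → after 1×micro: 0; S1 reads c1=3 → after 2×micro: -3; S2 reads c1=-3 → after 3×micro: 1 ⇒ (c0=0, c1=-3, c2=1)
[Gauss-Seidel] macro 9: S0 reads c1=-3 → after 1×micro: 0; S1 reads c1=-3 → after 2×micro: 3; S2 reads c1=3 → after 3×micro: 1 ⇒ (c0=0, c1=3, c2=1)

first divergence at macro-step: never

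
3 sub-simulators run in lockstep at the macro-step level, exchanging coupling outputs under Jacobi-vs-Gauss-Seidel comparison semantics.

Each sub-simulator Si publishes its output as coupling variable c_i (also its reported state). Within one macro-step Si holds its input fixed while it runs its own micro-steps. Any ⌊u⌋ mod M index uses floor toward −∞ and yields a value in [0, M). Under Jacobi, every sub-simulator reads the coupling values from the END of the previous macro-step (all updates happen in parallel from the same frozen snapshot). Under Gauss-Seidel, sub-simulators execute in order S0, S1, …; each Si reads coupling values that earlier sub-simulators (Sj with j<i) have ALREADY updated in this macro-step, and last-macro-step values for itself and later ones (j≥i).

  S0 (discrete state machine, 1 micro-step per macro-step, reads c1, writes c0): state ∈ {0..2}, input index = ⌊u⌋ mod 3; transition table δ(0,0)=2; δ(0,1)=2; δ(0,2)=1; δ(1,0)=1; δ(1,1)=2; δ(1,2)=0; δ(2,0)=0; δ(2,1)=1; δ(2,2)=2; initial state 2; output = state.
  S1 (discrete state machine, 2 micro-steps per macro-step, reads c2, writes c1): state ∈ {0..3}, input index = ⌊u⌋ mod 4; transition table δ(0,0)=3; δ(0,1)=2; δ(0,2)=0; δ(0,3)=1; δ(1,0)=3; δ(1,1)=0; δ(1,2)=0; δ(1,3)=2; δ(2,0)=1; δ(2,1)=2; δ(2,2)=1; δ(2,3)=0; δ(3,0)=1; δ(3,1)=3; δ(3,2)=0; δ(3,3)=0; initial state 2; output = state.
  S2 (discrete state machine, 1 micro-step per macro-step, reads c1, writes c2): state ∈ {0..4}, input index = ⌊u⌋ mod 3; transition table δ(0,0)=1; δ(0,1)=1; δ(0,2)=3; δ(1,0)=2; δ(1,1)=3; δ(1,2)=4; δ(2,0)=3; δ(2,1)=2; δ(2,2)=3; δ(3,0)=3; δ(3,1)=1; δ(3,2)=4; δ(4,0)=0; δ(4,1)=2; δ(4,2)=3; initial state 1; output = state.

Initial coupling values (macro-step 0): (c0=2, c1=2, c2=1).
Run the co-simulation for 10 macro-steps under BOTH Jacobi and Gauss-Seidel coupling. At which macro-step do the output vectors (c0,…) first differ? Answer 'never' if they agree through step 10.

first divergence at macro-step: 2

[Jacobi] macro 1: S0 reads c1=2 → after 1×micro: 2; S1 reads c2=1 → after 2×micro: 2; S2 reads c1=2 → after 1×micro: 4 ⇒ (c0=2, c1=2, c2=4)
[Jacobi] macro 2: S0 reads c1=2 → after 1×micro: 2; S1 reads c2=4 → after 2×micro: 3; S2 reads c1=2 → after 1×micro: 3 ⇒ (c0=2, c1=3, c2=3)
[Jacobi] macro 3: S0 reads c1=3 → after 1×micro: 0; S1 reads c2=3 → after 2×micro: 1; S2 reads c1=3 → after 1×micro: 3 ⇒ (c0=0, c1=1, c2=3)
[Jacobi] macro 4: S0 reads c1=1 → after 1×micro: 2; S1 reads c2=3 → after 2×micro: 0; S2 reads c1=1 → after 1×micro: 1 ⇒ (c0=2, c1=0, c2=1)
[Jacobi] macro 5: S0 reads c1=0 → after 1×micro: 0; S1 reads c2=1 → after 2×micro: 2; S2 reads c1=0 → after 1×micro: 2 ⇒ (c0=0, c1=2, c2=2)
[Jacobi] macro 6: S0 reads c1=2 → after 1×micro: 1; S1 reads c2=2 → after 2×micro: 0; S2 reads c1=2 → after 1×micro: 3 ⇒ (c0=1, c1=0, c2=3)
[Jacobi] macro 7: S0 reads c1=0 → after 1×micro: 1; S1 reads c2=3 → after 2×micro: 2; S2 reads c1=0 → after 1×micro: 3 ⇒ (c0=1, c1=2, c2=3)
[Jacobi] macro 8: S0 reads c1=2 → after 1×micro: 0; S1 reads c2=3 → after 2×micro: 1; S2 reads c1=2 → after 1×micro: 4 ⇒ (c0=0, c1=1, c2=4)
[Jacobi] macro 9: S0 reads c1=1 → after 1×micro: 2; S1 reads c2=4 → after 2×micro: 1; S2 reads c1=1 → after 1×micro: 2 ⇒ (c0=2, c1=1, c2=2)
[Jacobi] macro 10: S0 reads c1=1 → after 1×micro: 1; S1 reads c2=2 → after 2×micro: 0; S2 reads c1=1 → after 1×micro: 2 ⇒ (c0=1, c1=0, c2=2)
[Gauss-Seidel] macro 1: S0 reads c1=2 → after 1×micro: 2; S1 reads c2=1 → after 2×micro: 2; S2 reads c1=2 → after 1×micro: 4 ⇒ (c0=2, c1=2, c2=4)
[Gauss-Seidel] macro 2: S0 reads c1=2 → after 1×micro: 2; S1 reads c2=4 → after 2×micro: 3; S2 reads c1=3 → after 1×micro: 0 ⇒ (c0=2, c1=3, c2=0)
[Gauss-Seidel] macro 3: S0 reads c1=3 → after 1×micro: 0; S1 reads c2=0 → after 2×micro: 3; S2 reads c1=3 → after 1×micro: 1 ⇒ (c0=0, c1=3, c2=1)
[Gauss-Seidel] macro 4: S0 reads c1=3 → after 1×micro: 2; S1 reads c2=1 → after 2×micro: 3; S2 reads c1=3 → after 1×micro: 2 ⇒ (c0=2, c1=3, c2=2)
[Gauss-Seidel] macro 5: S0 reads c1=3 → after 1×micro: 0; S1 reads c2=2 → after 2×micro: 0; S2 reads c1=0 → after 1×micro: 3 ⇒ (c0=0, c1=0, c2=3)
[Gauss-Seidel] macro 6: S0 reads c1=0 → after 1×micro: 2; S1 reads c2=3 → after 2×micro: 2; S2 reads c1=2 → after 1×micro: 4 ⇒ (c0=2, c1=2, c2=4)
[Gauss-Seidel] macro 7: S0 reads c1=2 → after 1×micro: 2; S1 reads c2=4 → after 2×micro: 3; S2 reads c1=3 → after 1×micro: 0 ⇒ (c0=2, c1=3, c2=0)
[Gauss-Seidel] macro 8: S0 reads c1=3 → after 1×micro: 0; S1 reads c2=0 → after 2×micro: 3; S2 reads c1=3 → after 1×micro: 1 ⇒ (c0=0, c1=3, c2=1)
[Gauss-Seidel] macro 9: S0 reads c1=3 → after 1×micro: 2; S1 reads c2=1 → after 2×micro: 3; S2 reads c1=3 → after 1×micro: 2 ⇒ (c0=2, c1=3, c2=2)
[Gauss-Seidel] macro 10: S0 reads c1=3 → after 1×micro: 0; S1 reads c2=2 → after 2×micro: 0; S2 reads c1=0 → after 1×micro: 3 ⇒ (c0=0, c1=0, c2=3)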